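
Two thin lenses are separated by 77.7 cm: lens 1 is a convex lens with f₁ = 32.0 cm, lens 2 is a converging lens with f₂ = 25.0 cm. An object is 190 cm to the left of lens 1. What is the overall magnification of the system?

Lens 1: 1/d_i1 = 1/(32.0) − 1/(190) = 0.02599, so d_i1 = 38.48 cm; m₁ = −d_i1/d_o1 = -0.2025.
d_o2 = 77.7 − (38.48) = 39.22 cm.
Lens 2: 1/d_i2 = 1/(25.0) − 1/(39.22) = 0.01450, so d_i2 = 68.95 cm; m₂ = −d_i2/d_o2 = -1.758.
m = m₁·m₂ = (-0.2025)(-1.758) = +0.356.

m = +0.356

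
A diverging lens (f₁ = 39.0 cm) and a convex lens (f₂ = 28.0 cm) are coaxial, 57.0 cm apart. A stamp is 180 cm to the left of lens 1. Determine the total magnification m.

f₁ = −39.0 cm (diverging).
Lens 1: 1/d_i1 = 1/(-39.0) − 1/(180) = -0.03120, so d_i1 = -32.05 cm; m₁ = −d_i1/d_o1 = +0.1781.
d_o2 = 57.0 − (-32.05) = 89.05 cm.
Lens 2: 1/d_i2 = 1/(28.0) − 1/(89.05) = 0.02448, so d_i2 = 40.84 cm; m₂ = −d_i2/d_o2 = -0.4586.
m = m₁·m₂ = (+0.1781)(-0.4586) = -0.0817.

m = -0.0817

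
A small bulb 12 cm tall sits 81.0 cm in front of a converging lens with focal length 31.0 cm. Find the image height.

1/d_i = 1/f − 1/d_o = 1/(31.00) − 1/(81.0) = 0.01991, so d_i = 50.22 cm.
m = −d_i/d_o = -0.6200.
|h_i| = |m|·h_o = 0.6200 × 12 = 7.44 cm. The image is real, inverted and reduced, on the far side of the lens.

7.44 cm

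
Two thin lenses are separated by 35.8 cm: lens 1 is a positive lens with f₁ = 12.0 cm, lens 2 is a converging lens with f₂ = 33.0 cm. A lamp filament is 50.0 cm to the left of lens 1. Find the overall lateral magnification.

Lens 1: 1/d_i1 = 1/(12.0) − 1/(50.0) = 0.06333, so d_i1 = 15.79 cm; m₁ = −d_i1/d_o1 = -0.3158.
d_o2 = 35.8 − (15.79) = 20.01 cm.
Lens 2: 1/d_i2 = 1/(33.0) − 1/(20.01) = -0.01967, so d_i2 = -50.83 cm; m₂ = −d_i2/d_o2 = +2.540.
m = m₁·m₂ = (-0.3158)(+2.540) = -0.802.

m = -0.802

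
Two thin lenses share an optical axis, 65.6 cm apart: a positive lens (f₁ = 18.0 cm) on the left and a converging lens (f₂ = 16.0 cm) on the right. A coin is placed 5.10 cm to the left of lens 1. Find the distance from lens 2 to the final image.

20.5 cm

Lens 1: 1/d_i1 = 1/f₁ − 1/d_o1 = 1/(18.0) − 1/(5.10) = -0.1405, so d_i1 = -7.116 cm.
The intermediate image is 7.116 cm to the left of lens 1 (virtual), which is 65.6 − (-7.116) = 72.72 cm to the left of lens 2, so d_o2 = +72.72 cm.
Lens 2: 1/d_i2 = 1/f₂ − 1/d_o2 = 1/(16.0) − 1/(72.72) = 0.04875, so d_i2 = 20.5 cm.
The final image is real, 20.5 cm to the right of lens 2 (overall magnification ≈ -0.39).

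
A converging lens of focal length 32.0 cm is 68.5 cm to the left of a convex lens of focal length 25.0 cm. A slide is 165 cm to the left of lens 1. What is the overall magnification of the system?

m = +1.58

Lens 1: 1/d_i1 = 1/(32.0) − 1/(165) = 0.02519, so d_i1 = 39.70 cm; m₁ = −d_i1/d_o1 = -0.2406.
d_o2 = 68.5 − (39.70) = 28.80 cm.
Lens 2: 1/d_i2 = 1/(25.0) − 1/(28.80) = 0.005278, so d_i2 = 189.5 cm; m₂ = −d_i2/d_o2 = -6.579.
m = m₁·m₂ = (-0.2406)(-6.579) = +1.58.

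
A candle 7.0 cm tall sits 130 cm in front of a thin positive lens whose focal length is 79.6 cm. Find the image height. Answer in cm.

1/d_i = 1/f − 1/d_o = 1/(79.60) − 1/(130) = 0.004871, so d_i = 205.3 cm.
m = −d_i/d_o = -1.579.
|h_i| = |m|·h_o = 1.579 × 7.0 = 11.1 cm. The image is real, inverted and enlarged, on the far side of the lens.

11.1 cm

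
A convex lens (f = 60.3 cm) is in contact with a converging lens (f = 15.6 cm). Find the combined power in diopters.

P = +8.07 D

P₁ = 1/f₁ = 1/(0.603 m) = +1.658 D; P₂ = 1/f₂ = 1/(0.156 m) = +6.410 D.
For thin lenses in contact, P = P₁ + P₂ = (+1.658) + (+6.410) = +8.07 D.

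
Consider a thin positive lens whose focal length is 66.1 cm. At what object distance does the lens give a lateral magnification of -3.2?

86.8 cm

m = −d_i/d_o ⇒ d_i = −m·d_o.
1/f = 1/d_o + 1/d_i = 1/d_o − 1/(m·d_o) = (1 − 1/m)/d_o, so d_o = f(1 − 1/m) = (66.10)(1 − 1/(-3.2)) = 86.8 cm.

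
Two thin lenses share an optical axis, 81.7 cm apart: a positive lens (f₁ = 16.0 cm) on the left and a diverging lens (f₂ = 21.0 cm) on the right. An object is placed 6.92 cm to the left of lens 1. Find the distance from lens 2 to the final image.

Lens 1: 1/d_i1 = 1/f₁ − 1/d_o1 = 1/(16.0) − 1/(6.92) = -0.08201, so d_i1 = -12.19 cm.
The intermediate image is 12.19 cm to the left of lens 1 (virtual), which is 81.7 − (-12.19) = 93.89 cm to the left of lens 2, so d_o2 = +93.89 cm.
Lens 2 is diverging, so f₂ = −21.0 cm.
Lens 2: 1/d_i2 = 1/f₂ − 1/d_o2 = 1/(-21.0) − 1/(93.89) = -0.05827, so d_i2 = -17.2 cm.
The final image is virtual, 17.2 cm to the left of lens 2 (overall magnification ≈ 0.32).

17.2 cm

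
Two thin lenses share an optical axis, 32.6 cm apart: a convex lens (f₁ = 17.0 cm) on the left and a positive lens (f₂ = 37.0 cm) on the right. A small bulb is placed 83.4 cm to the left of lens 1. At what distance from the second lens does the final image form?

16.2 cm

Lens 1: 1/d_i1 = 1/f₁ − 1/d_o1 = 1/(17.0) − 1/(83.4) = 0.04683, so d_i1 = 21.35 cm.
The intermediate image is 21.35 cm to the right of lens 1, which is 32.6 − (21.35) = 11.25 cm to the left of lens 2, so d_o2 = +11.25 cm.
Lens 2: 1/d_i2 = 1/f₂ − 1/d_o2 = 1/(37.0) − 1/(11.25) = -0.06186, so d_i2 = -16.2 cm.
The final image is virtual, 16.2 cm to the left of lens 2 (overall magnification ≈ -0.37).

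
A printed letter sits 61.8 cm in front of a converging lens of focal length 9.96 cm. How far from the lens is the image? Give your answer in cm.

Thin-lens equation: 1/d_i = 1/f − 1/d_o = 1/(9.960) − 1/(61.8) = 0.1004 − 0.01618 = 0.08422, so d_i = 11.9 cm.
The image is real, inverted and reduced, on the far side of the lens.

11.9 cm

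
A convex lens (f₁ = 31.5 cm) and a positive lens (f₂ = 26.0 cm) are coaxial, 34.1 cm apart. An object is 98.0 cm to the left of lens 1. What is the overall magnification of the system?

Lens 1: 1/d_i1 = 1/(31.5) − 1/(98.0) = 0.02154, so d_i1 = 46.42 cm; m₁ = −d_i1/d_o1 = -0.4737.
d_o2 = 34.1 − (46.42) = -12.32 cm (virtual object).
Lens 2: 1/d_i2 = 1/(26.0) − 1/(-12.32) = 0.1196, so d_i2 = 8.359 cm; m₂ = −d_i2/d_o2 = +0.6785.
m = m₁·m₂ = (-0.4737)(+0.6785) = -0.321.

m = -0.321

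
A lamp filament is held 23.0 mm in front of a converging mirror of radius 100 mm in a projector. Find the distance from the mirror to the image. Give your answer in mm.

f = R/2 = 100/2 = 50.00 mm.
Mirror equation: 1/s_i = 1/f − 1/s_o = 1/(50.00) − 1/(23.0) = 0.02000 − 0.04348 = -0.02348, so s_i = -42.6 mm.
The image is virtual, upright and enlarged, behind the mirror.

42.6 mm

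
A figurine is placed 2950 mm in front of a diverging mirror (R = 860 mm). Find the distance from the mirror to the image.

f = R/2 = 860/2 = 430.0 mm; for a diverging mirror, f = -430.0 mm.
Mirror equation: 1/q = 1/f − 1/p = 1/(-430.0) − 1/(2950) = -0.002326 − 0.0003390 = -0.002665, so q = -375 mm.
The image is virtual, upright and reduced, behind the mirror.

375 mm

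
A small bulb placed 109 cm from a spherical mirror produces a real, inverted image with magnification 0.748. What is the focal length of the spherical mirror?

m = −d_i/d_o ⇒ d_i = −m·d_o = −(-0.748)·(109) = 81.53 cm.
1/f = 1/d_o + 1/d_i = 1/(109) + 1/(81.53) = 0.02144, so f = 46.6 cm.
Since f is positive, the spherical mirror is concave.

f = 46.6 cm (concave)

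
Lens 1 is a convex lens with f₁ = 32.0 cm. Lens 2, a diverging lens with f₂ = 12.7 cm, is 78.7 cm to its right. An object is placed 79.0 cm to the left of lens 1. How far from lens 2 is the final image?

8.41 cm

Lens 1: 1/d_i1 = 1/f₁ − 1/d_o1 = 1/(32.0) − 1/(79.0) = 0.01859, so d_i1 = 53.79 cm.
The intermediate image is 53.79 cm to the right of lens 1, which is 78.7 − (53.79) = 24.91 cm to the left of lens 2, so d_o2 = +24.91 cm.
Lens 2 is diverging, so f₂ = −12.7 cm.
Lens 2: 1/d_i2 = 1/f₂ − 1/d_o2 = 1/(-12.7) − 1/(24.91) = -0.1189, so d_i2 = -8.41 cm.
The final image is virtual, 8.41 cm to the left of lens 2 (overall magnification ≈ -0.23).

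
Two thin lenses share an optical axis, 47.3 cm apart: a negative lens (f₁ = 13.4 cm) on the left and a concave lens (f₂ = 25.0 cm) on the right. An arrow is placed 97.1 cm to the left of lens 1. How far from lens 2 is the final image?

Lens 1 is diverging, so f₁ = −13.4 cm.
Lens 1: 1/d_i1 = 1/f₁ − 1/d_o1 = 1/(-13.4) − 1/(97.1) = -0.08493, so d_i1 = -11.78 cm.
The intermediate image is 11.78 cm to the left of lens 1 (virtual), which is 47.3 − (-11.78) = 59.08 cm to the left of lens 2, so d_o2 = +59.08 cm.
Lens 2 is diverging, so f₂ = −25.0 cm.
Lens 2: 1/d_i2 = 1/f₂ − 1/d_o2 = 1/(-25.0) − 1/(59.08) = -0.05693, so d_i2 = -17.6 cm.
The final image is virtual, 17.6 cm to the left of lens 2 (overall magnification ≈ 0.036).

17.6 cm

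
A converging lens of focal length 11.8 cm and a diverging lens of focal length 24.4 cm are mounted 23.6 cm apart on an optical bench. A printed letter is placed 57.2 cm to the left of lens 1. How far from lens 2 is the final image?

6.43 cm

Lens 1: 1/d_i1 = 1/f₁ − 1/d_o1 = 1/(11.8) − 1/(57.2) = 0.06726, so d_i1 = 14.87 cm.
The intermediate image is 14.87 cm to the right of lens 1, which is 23.6 − (14.87) = 8.730 cm to the left of lens 2, so d_o2 = +8.730 cm.
Lens 2 is diverging, so f₂ = −24.4 cm.
Lens 2: 1/d_i2 = 1/f₂ − 1/d_o2 = 1/(-24.4) − 1/(8.730) = -0.1555, so d_i2 = -6.43 cm.
The final image is virtual, 6.43 cm to the left of lens 2 (overall magnification ≈ -0.19).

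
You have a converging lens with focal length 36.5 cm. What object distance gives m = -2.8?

m = −d_i/d_o ⇒ d_i = −m·d_o.
1/f = 1/d_o + 1/d_i = 1/d_o − 1/(m·d_o) = (1 − 1/m)/d_o, so d_o = f(1 − 1/m) = (36.50)(1 − 1/(-2.8)) = 49.5 cm.

49.5 cm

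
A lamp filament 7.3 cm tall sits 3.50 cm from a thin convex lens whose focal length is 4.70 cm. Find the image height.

1/d_i = 1/f − 1/d_o = 1/(4.700) − 1/(3.50) = -0.07295, so d_i = -13.71 cm.
m = −d_i/d_o = +3.917.
|h_i| = |m|·h_o = 3.917 × 7.3 = 28.6 cm. The image is virtual, upright and enlarged, on the same side as the object.

28.6 cm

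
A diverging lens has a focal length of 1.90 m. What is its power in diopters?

P = -0.526 D

For a diverging lens, f = −1.90 m.
P = 1/f = 1/(-1.90 m) = -0.526 D.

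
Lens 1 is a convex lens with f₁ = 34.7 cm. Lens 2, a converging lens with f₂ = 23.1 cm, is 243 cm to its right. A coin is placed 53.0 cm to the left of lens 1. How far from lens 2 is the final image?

Lens 1: 1/d_i1 = 1/f₁ − 1/d_o1 = 1/(34.7) − 1/(53.0) = 0.009951, so d_i1 = 100.5 cm.
The intermediate image is 100.5 cm to the right of lens 1, which is 243 − (100.5) = 142.5 cm to the left of lens 2, so d_o2 = +142.5 cm.
Lens 2: 1/d_i2 = 1/f₂ − 1/d_o2 = 1/(23.1) − 1/(142.5) = 0.03627, so d_i2 = 27.6 cm.
The final image is real, 27.6 cm to the right of lens 2 (overall magnification ≈ 0.37).

27.6 cm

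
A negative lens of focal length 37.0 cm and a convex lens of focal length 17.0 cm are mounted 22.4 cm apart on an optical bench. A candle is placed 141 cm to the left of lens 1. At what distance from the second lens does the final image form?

25.3 cm

Lens 1 is diverging, so f₁ = −37.0 cm.
Lens 1: 1/d_i1 = 1/f₁ − 1/d_o1 = 1/(-37.0) − 1/(141) = -0.03412, so d_i1 = -29.31 cm.
The intermediate image is 29.31 cm to the left of lens 1 (virtual), which is 22.4 − (-29.31) = 51.71 cm to the left of lens 2, so d_o2 = +51.71 cm.
Lens 2: 1/d_i2 = 1/f₂ − 1/d_o2 = 1/(17.0) − 1/(51.71) = 0.03948, so d_i2 = 25.3 cm.
The final image is real, 25.3 cm to the right of lens 2 (overall magnification ≈ -0.10).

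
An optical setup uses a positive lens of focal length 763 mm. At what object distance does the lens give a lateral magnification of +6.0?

636 mm

m = −d_i/d_o ⇒ d_i = −m·d_o.
1/f = 1/d_o + 1/d_i = 1/d_o − 1/(m·d_o) = (1 − 1/m)/d_o, so d_o = f(1 − 1/m) = (763.0)(1 − 1/(+6.0)) = 636 mm.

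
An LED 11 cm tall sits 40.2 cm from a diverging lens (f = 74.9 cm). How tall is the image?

For a diverging lens, f = -74.9 cm.
1/d_i = 1/f − 1/d_o = 1/(-74.90) − 1/(40.2) = -0.03823, so d_i = -26.16 cm.
m = −d_i/d_o = +0.6507.
|h_i| = |m|·h_o = 0.6507 × 11 = 7.16 cm. The image is virtual, upright and reduced, on the same side as the object.

7.16 cm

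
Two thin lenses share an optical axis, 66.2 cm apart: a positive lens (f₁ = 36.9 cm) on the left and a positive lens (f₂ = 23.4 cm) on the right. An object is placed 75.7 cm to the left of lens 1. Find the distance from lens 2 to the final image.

Lens 1: 1/d_i1 = 1/f₁ − 1/d_o1 = 1/(36.9) − 1/(75.7) = 0.01389, so d_i1 = 71.99 cm.
The intermediate image is 71.99 cm to the right of lens 1, which lies 5.790 cm to the right of lens 2 — a virtual object — so d_o2 = −5.790 cm.
Lens 2: 1/d_i2 = 1/f₂ − 1/d_o2 = 1/(23.4) − 1/(-5.790) = 0.2154, so d_i2 = 4.64 cm.
The final image is real, 4.64 cm to the right of lens 2 (overall magnification ≈ -0.76).

4.64 cm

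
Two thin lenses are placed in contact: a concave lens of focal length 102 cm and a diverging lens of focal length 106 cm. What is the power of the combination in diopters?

P = -1.92 D

P₁ = 1/f₁ = 1/(-1.02 m) = -0.9804 D; P₂ = 1/f₂ = 1/(-1.06 m) = -0.9434 D.
For thin lenses in contact, P = P₁ + P₂ = (-0.9804) + (-0.9434) = -1.92 D.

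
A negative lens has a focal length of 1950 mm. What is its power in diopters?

For a negative lens, f = −1950 mm.
f = -195 cm = -1.95 m.
P = 1/f = 1/(-1.95 m) = -0.513 D.

P = -0.513 D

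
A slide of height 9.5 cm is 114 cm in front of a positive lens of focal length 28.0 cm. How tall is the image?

1/d_i = 1/f − 1/d_o = 1/(28.00) − 1/(114) = 0.02694, so d_i = 37.12 cm.
m = −d_i/d_o = -0.3256.
|h_i| = |m|·h_o = 0.3256 × 9.5 = 3.09 cm. The image is real, inverted and reduced, on the far side of the lens.

3.09 cm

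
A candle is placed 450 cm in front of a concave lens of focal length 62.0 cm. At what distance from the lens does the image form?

54.5 cm

For a concave lens, f = -62.0 cm.
Thin-lens equation: 1/s_i = 1/f − 1/s_o = 1/(-62.00) − 1/(450) = -0.01613 − 0.002222 = -0.01835, so s_i = -54.5 cm.
The image is virtual, upright and reduced, on the same side as the object.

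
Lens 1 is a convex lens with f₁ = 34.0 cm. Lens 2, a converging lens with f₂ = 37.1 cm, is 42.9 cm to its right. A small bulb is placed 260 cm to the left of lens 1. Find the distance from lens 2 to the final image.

4.21 cm

Lens 1: 1/d_i1 = 1/f₁ − 1/d_o1 = 1/(34.0) − 1/(260) = 0.02557, so d_i1 = 39.12 cm.
The intermediate image is 39.12 cm to the right of lens 1, which is 42.9 − (39.12) = 3.780 cm to the left of lens 2, so d_o2 = +3.780 cm.
Lens 2: 1/d_i2 = 1/f₂ − 1/d_o2 = 1/(37.1) − 1/(3.780) = -0.2376, so d_i2 = -4.21 cm.
The final image is virtual, 4.21 cm to the left of lens 2 (overall magnification ≈ -0.17).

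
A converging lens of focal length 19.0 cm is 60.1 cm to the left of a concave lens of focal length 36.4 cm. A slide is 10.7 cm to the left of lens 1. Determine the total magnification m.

m = +0.689

Lens 1: 1/d_i1 = 1/(19.0) − 1/(10.7) = -0.04083, so d_i1 = -24.49 cm; m₁ = −d_i1/d_o1 = +2.289.
d_o2 = 60.1 − (-24.49) = 84.59 cm.
f₂ = −36.4 cm (diverging).
Lens 2: 1/d_i2 = 1/(-36.4) − 1/(84.59) = -0.03929, so d_i2 = -25.45 cm; m₂ = −d_i2/d_o2 = +0.3009.
m = m₁·m₂ = (+2.289)(+0.3009) = +0.689.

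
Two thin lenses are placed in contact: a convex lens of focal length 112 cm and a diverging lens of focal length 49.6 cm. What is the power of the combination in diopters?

P = -1.12 D

P₁ = 1/f₁ = 1/(1.12 m) = +0.8929 D; P₂ = 1/f₂ = 1/(-0.496 m) = -2.016 D.
For thin lenses in contact, P = P₁ + P₂ = (+0.8929) + (-2.016) = -1.12 D.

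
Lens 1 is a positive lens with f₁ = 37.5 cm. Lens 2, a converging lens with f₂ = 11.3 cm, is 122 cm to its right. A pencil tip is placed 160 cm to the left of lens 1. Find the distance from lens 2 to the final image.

13.4 cm

Lens 1: 1/d_i1 = 1/f₁ − 1/d_o1 = 1/(37.5) − 1/(160) = 0.02042, so d_i1 = 48.98 cm.
The intermediate image is 48.98 cm to the right of lens 1, which is 122 − (48.98) = 73.02 cm to the left of lens 2, so d_o2 = +73.02 cm.
Lens 2: 1/d_i2 = 1/f₂ − 1/d_o2 = 1/(11.3) − 1/(73.02) = 0.07480, so d_i2 = 13.4 cm.
The final image is real, 13.4 cm to the right of lens 2 (overall magnification ≈ 0.056).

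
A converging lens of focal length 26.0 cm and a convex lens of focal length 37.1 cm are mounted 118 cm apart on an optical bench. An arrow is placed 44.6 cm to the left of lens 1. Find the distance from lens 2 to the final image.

111 cm

Lens 1: 1/d_i1 = 1/f₁ − 1/d_o1 = 1/(26.0) − 1/(44.6) = 0.01604, so d_i1 = 62.34 cm.
The intermediate image is 62.34 cm to the right of lens 1, which is 118 − (62.34) = 55.66 cm to the left of lens 2, so d_o2 = +55.66 cm.
Lens 2: 1/d_i2 = 1/f₂ − 1/d_o2 = 1/(37.1) − 1/(55.66) = 0.008988, so d_i2 = 111 cm.
The final image is real, 111 cm to the right of lens 2 (overall magnification ≈ 2.8).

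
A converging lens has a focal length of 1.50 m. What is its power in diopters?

P = 1/f = 1/(1.50 m) = +0.667 D.

P = +0.667 D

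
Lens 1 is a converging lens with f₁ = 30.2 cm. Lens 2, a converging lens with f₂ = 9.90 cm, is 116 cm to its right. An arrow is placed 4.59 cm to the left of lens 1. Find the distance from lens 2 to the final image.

10.8 cm

Lens 1: 1/d_i1 = 1/f₁ − 1/d_o1 = 1/(30.2) − 1/(4.59) = -0.1848, so d_i1 = -5.413 cm.
The intermediate image is 5.413 cm to the left of lens 1 (virtual), which is 116 − (-5.413) = 121.4 cm to the left of lens 2, so d_o2 = +121.4 cm.
Lens 2: 1/d_i2 = 1/f₂ − 1/d_o2 = 1/(9.90) − 1/(121.4) = 0.09277, so d_i2 = 10.8 cm.
The final image is real, 10.8 cm to the right of lens 2 (overall magnification ≈ -0.10).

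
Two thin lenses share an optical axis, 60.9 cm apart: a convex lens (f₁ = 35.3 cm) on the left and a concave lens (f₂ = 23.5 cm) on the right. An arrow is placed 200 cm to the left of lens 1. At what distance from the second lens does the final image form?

Lens 1: 1/d_i1 = 1/f₁ − 1/d_o1 = 1/(35.3) − 1/(200) = 0.02333, so d_i1 = 42.87 cm.
The intermediate image is 42.87 cm to the right of lens 1, which is 60.9 − (42.87) = 18.03 cm to the left of lens 2, so d_o2 = +18.03 cm.
Lens 2 is diverging, so f₂ = −23.5 cm.
Lens 2: 1/d_i2 = 1/f₂ − 1/d_o2 = 1/(-23.5) − 1/(18.03) = -0.09802, so d_i2 = -10.2 cm.
The final image is virtual, 10.2 cm to the left of lens 2 (overall magnification ≈ -0.12).

10.2 cm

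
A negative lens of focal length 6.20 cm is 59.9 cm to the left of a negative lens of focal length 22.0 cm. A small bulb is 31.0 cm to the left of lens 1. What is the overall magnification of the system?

m = +0.0421

f₁ = −6.20 cm (diverging).
Lens 1: 1/d_i1 = 1/(-6.20) − 1/(31.0) = -0.1935, so d_i1 = -5.167 cm; m₁ = −d_i1/d_o1 = +0.1667.
d_o2 = 59.9 − (-5.167) = 65.07 cm.
f₂ = −22.0 cm (diverging).
Lens 2: 1/d_i2 = 1/(-22.0) − 1/(65.07) = -0.06082, so d_i2 = -16.44 cm; m₂ = −d_i2/d_o2 = +0.2527.
m = m₁·m₂ = (+0.1667)(+0.2527) = +0.0421.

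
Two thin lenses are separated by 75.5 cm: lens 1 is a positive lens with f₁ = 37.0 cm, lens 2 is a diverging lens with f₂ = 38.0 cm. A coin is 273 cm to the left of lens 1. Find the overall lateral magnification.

m = -0.0843

Lens 1: 1/d_i1 = 1/(37.0) − 1/(273) = 0.02336, so d_i1 = 42.80 cm; m₁ = −d_i1/d_o1 = -0.1568.
d_o2 = 75.5 − (42.80) = 32.70 cm.
f₂ = −38.0 cm (diverging).
Lens 2: 1/d_i2 = 1/(-38.0) − 1/(32.70) = -0.05690, so d_i2 = -17.58 cm; m₂ = −d_i2/d_o2 = +0.5375.
m = m₁·m₂ = (-0.1568)(+0.5375) = -0.0843.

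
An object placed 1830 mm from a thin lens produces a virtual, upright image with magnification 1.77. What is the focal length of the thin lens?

f = 4210 mm (converging)

m = −d_i/d_o ⇒ d_i = −m·d_o = −(+1.77)·(1830) = -3239 mm.
1/f = 1/d_o + 1/d_i = 1/(1830) + 1/(-3239) = 0.0002377, so f = 4210 mm.
Since f is positive, the thin lens is converging.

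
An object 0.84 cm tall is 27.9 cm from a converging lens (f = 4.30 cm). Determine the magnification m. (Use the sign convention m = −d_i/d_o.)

1/d_i = 1/f − 1/d_o = 1/(4.300) − 1/(27.9) = 0.1967, so d_i = 5.083 cm.
m = −d_i/d_o = −(5.083)/(27.9) = -0.182.
The image is real, inverted and reduced, on the far side of the lens.

m = -0.182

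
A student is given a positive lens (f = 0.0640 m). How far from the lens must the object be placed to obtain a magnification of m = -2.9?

m = −d_i/d_o ⇒ d_i = −m·d_o.
1/f = 1/d_o + 1/d_i = 1/d_o − 1/(m·d_o) = (1 − 1/m)/d_o, so d_o = f(1 − 1/m) = (0.06400)(1 − 1/(-2.9)) = 0.0861 m.

0.0861 m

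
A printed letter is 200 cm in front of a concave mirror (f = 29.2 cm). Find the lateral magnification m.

m = -0.171

1/d_i = 1/f − 1/d_o = 1/(29.20) − 1/(200) = 0.02925, so d_i = 34.19 cm.
m = −d_i/d_o = −(34.19)/(200) = -0.171.
The image is real, inverted and reduced, in front of the mirror.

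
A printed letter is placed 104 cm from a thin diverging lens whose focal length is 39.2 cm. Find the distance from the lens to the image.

28.5 cm

For a diverging lens, f = -39.2 cm.
Thin-lens equation: 1/v = 1/f − 1/u = 1/(-39.20) − 1/(104) = -0.02551 − 0.009615 = -0.03513, so v = -28.5 cm.
The image is virtual, upright and reduced, on the same side as the object.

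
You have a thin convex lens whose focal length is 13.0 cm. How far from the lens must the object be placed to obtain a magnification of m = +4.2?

9.90 cm

m = −d_i/d_o ⇒ d_i = −m·d_o.
1/f = 1/d_o + 1/d_i = 1/d_o − 1/(m·d_o) = (1 − 1/m)/d_o, so d_o = f(1 − 1/m) = (13.00)(1 − 1/(+4.2)) = 9.90 cm.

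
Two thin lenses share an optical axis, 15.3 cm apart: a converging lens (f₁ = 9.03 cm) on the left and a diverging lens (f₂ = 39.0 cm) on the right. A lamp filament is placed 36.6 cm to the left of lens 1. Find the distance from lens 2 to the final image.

3.05 cm

Lens 1: 1/d_i1 = 1/f₁ − 1/d_o1 = 1/(9.03) − 1/(36.6) = 0.08342, so d_i1 = 11.99 cm.
The intermediate image is 11.99 cm to the right of lens 1, which is 15.3 − (11.99) = 3.310 cm to the left of lens 2, so d_o2 = +3.310 cm.
Lens 2 is diverging, so f₂ = −39.0 cm.
Lens 2: 1/d_i2 = 1/f₂ − 1/d_o2 = 1/(-39.0) − 1/(3.310) = -0.3278, so d_i2 = -3.05 cm.
The final image is virtual, 3.05 cm to the left of lens 2 (overall magnification ≈ -0.30).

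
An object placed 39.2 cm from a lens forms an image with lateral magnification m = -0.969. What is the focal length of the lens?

f = 19.3 cm (converging)

m = −d_i/d_o ⇒ d_i = −m·d_o = −(-0.969)·(39.2) = 37.98 cm.
1/f = 1/d_o + 1/d_i = 1/(39.2) + 1/(37.98) = 0.05184, so f = 19.3 cm.
Since f is positive, the lens is converging.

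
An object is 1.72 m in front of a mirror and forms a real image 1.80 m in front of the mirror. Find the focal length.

f = 0.880 m (concave)

Real image ⇒ d_i = +1.80 m.
1/f = 1/d_o + 1/d_i = 1/(1.72) + 1/(1.80) = 1.137, so f = 0.880 m.
Since f is positive, the mirror is concave.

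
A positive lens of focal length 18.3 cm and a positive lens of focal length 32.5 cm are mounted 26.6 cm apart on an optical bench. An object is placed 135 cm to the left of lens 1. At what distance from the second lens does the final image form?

Lens 1: 1/d_i1 = 1/f₁ − 1/d_o1 = 1/(18.3) − 1/(135) = 0.04724, so d_i1 = 21.17 cm.
The intermediate image is 21.17 cm to the right of lens 1, which is 26.6 − (21.17) = 5.430 cm to the left of lens 2, so d_o2 = +5.430 cm.
Lens 2: 1/d_i2 = 1/f₂ − 1/d_o2 = 1/(32.5) − 1/(5.430) = -0.1534, so d_i2 = -6.52 cm.
The final image is virtual, 6.52 cm to the left of lens 2 (overall magnification ≈ -0.19).

6.52 cm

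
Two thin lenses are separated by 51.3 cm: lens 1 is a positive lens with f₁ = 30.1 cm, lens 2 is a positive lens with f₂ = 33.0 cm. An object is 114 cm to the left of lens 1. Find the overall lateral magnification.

m = -0.524

Lens 1: 1/d_i1 = 1/(30.1) − 1/(114) = 0.02445, so d_i1 = 40.90 cm; m₁ = −d_i1/d_o1 = -0.3588.
d_o2 = 51.3 − (40.90) = 10.40 cm.
Lens 2: 1/d_i2 = 1/(33.0) − 1/(10.40) = -0.06585, so d_i2 = -15.19 cm; m₂ = −d_i2/d_o2 = +1.460.
m = m₁·m₂ = (-0.3588)(+1.460) = -0.524.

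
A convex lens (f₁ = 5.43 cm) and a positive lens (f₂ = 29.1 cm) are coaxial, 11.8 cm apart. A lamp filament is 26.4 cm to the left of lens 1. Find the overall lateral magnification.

m = -0.312

Lens 1: 1/d_i1 = 1/(5.43) − 1/(26.4) = 0.1463, so d_i1 = 6.836 cm; m₁ = −d_i1/d_o1 = -0.2589.
d_o2 = 11.8 − (6.836) = 4.964 cm.
Lens 2: 1/d_i2 = 1/(29.1) − 1/(4.964) = -0.1671, so d_i2 = -5.985 cm; m₂ = −d_i2/d_o2 = +1.206.
m = m₁·m₂ = (-0.2589)(+1.206) = -0.312.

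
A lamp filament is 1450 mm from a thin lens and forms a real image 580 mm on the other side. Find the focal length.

f = 414 mm (converging)

Real image ⇒ d_i = +580 mm.
1/f = 1/d_o + 1/d_i = 1/(1450) + 1/(580) = 0.002414, so f = 414 mm.
Since f is positive, the thin lens is converging.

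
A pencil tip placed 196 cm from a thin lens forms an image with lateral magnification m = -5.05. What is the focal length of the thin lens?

f = 164 cm (converging)

m = −d_i/d_o ⇒ d_i = −m·d_o = −(-5.05)·(196) = 989.8 cm.
1/f = 1/d_o + 1/d_i = 1/(196) + 1/(989.8) = 0.006112, so f = 164 cm.
Since f is positive, the thin lens is converging.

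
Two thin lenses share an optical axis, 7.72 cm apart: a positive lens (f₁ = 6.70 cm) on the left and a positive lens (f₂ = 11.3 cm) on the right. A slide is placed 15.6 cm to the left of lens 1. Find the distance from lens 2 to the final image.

Lens 1: 1/d_i1 = 1/f₁ − 1/d_o1 = 1/(6.70) − 1/(15.6) = 0.08515, so d_i1 = 11.74 cm.
The intermediate image is 11.74 cm to the right of lens 1, which lies 4.020 cm to the right of lens 2 — a virtual object — so d_o2 = −4.020 cm.
Lens 2: 1/d_i2 = 1/f₂ − 1/d_o2 = 1/(11.3) − 1/(-4.020) = 0.3373, so d_i2 = 2.97 cm.
The final image is real, 2.97 cm to the right of lens 2 (overall magnification ≈ -0.56).

2.97 cm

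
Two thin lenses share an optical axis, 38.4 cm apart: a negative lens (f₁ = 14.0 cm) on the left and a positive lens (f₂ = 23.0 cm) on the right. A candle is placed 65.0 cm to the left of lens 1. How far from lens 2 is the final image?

42.7 cm

Lens 1 is diverging, so f₁ = −14.0 cm.
Lens 1: 1/d_i1 = 1/f₁ − 1/d_o1 = 1/(-14.0) − 1/(65.0) = -0.08681, so d_i1 = -11.52 cm.
The intermediate image is 11.52 cm to the left of lens 1 (virtual), which is 38.4 − (-11.52) = 49.92 cm to the left of lens 2, so d_o2 = +49.92 cm.
Lens 2: 1/d_i2 = 1/f₂ − 1/d_o2 = 1/(23.0) − 1/(49.92) = 0.02345, so d_i2 = 42.7 cm.
The final image is real, 42.7 cm to the right of lens 2 (overall magnification ≈ -0.15).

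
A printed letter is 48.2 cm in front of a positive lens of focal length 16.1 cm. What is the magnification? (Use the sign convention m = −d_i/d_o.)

1/d_i = 1/f − 1/d_o = 1/(16.10) − 1/(48.2) = 0.04136, so d_i = 24.18 cm.
m = −d_i/d_o = −(24.18)/(48.2) = -0.502.
The image is real, inverted and reduced, on the far side of the lens.

m = -0.502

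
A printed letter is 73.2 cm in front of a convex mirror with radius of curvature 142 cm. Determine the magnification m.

f = R/2 = 142/2 = 71.00 cm; for a convex mirror, f = -71.00 cm.
1/d_i = 1/f − 1/d_o = 1/(-71.00) − 1/(73.2) = -0.02775, so d_i = -36.04 cm.
m = −d_i/d_o = −(-36.04)/(73.2) = +0.492.
The image is virtual, upright and reduced, behind the mirror.

m = +0.492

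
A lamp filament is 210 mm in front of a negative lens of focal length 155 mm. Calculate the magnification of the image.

For a negative lens, f = -155 mm.
1/d_i = 1/f − 1/d_o = 1/(-155.0) − 1/(210) = -0.01121, so d_i = -89.18 mm.
m = −d_i/d_o = −(-89.18)/(210) = +0.425.
The image is virtual, upright and reduced, on the same side as the object.

m = +0.425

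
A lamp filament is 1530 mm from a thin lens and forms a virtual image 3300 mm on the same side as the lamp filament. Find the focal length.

f = 2850 mm (converging)

Virtual image ⇒ d_i = −3300 mm.
1/f = 1/d_o + 1/d_i = 1/(1530) + 1/(-3300) = 0.0003506, so f = 2850 mm.
Since f is positive, the thin lens is converging.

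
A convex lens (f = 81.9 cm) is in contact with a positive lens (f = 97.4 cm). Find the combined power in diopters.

P₁ = 1/f₁ = 1/(0.819 m) = +1.221 D; P₂ = 1/f₂ = 1/(0.974 m) = +1.027 D.
For thin lenses in contact, P = P₁ + P₂ = (+1.221) + (+1.027) = +2.25 D.

P = +2.25 D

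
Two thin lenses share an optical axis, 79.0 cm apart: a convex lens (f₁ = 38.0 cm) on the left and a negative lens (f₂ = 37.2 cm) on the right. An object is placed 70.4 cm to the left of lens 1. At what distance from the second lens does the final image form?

3.95 cm

Lens 1: 1/d_i1 = 1/f₁ − 1/d_o1 = 1/(38.0) − 1/(70.4) = 0.01211, so d_i1 = 82.57 cm.
The intermediate image is 82.57 cm to the right of lens 1, which lies 3.570 cm to the right of lens 2 — a virtual object — so d_o2 = −3.570 cm.
Lens 2 is diverging, so f₂ = −37.2 cm.
Lens 2: 1/d_i2 = 1/f₂ − 1/d_o2 = 1/(-37.2) − 1/(-3.570) = 0.2532, so d_i2 = 3.95 cm.
The final image is real, 3.95 cm to the right of lens 2 (overall magnification ≈ -1.3).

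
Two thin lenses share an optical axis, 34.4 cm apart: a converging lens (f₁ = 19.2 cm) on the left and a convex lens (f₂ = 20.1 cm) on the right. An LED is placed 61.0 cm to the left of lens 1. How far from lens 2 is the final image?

Lens 1: 1/d_i1 = 1/f₁ − 1/d_o1 = 1/(19.2) − 1/(61.0) = 0.03569, so d_i1 = 28.02 cm.
The intermediate image is 28.02 cm to the right of lens 1, which is 34.4 − (28.02) = 6.380 cm to the left of lens 2, so d_o2 = +6.380 cm.
Lens 2: 1/d_i2 = 1/f₂ − 1/d_o2 = 1/(20.1) − 1/(6.380) = -0.1070, so d_i2 = -9.35 cm.
The final image is virtual, 9.35 cm to the left of lens 2 (overall magnification ≈ -0.67).

9.35 cm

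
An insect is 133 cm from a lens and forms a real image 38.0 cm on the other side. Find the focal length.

f = 29.6 cm (converging)

Real image ⇒ d_i = +38.0 cm.
1/f = 1/d_o + 1/d_i = 1/(133) + 1/(38.0) = 0.03383, so f = 29.6 cm.
Since f is positive, the lens is converging.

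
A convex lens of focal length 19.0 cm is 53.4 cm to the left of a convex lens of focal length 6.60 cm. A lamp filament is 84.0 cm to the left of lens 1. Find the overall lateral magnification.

m = +0.0867

Lens 1: 1/d_i1 = 1/(19.0) − 1/(84.0) = 0.04073, so d_i1 = 24.55 cm; m₁ = −d_i1/d_o1 = -0.2923.
d_o2 = 53.4 − (24.55) = 28.85 cm.
Lens 2: 1/d_i2 = 1/(6.60) − 1/(28.85) = 0.1169, so d_i2 = 8.558 cm; m₂ = −d_i2/d_o2 = -0.2966.
m = m₁·m₂ = (-0.2923)(-0.2966) = +0.0867.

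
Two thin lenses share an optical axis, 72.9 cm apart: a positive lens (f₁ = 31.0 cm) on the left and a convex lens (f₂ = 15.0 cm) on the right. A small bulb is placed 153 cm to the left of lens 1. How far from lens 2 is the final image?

Lens 1: 1/d_i1 = 1/f₁ − 1/d_o1 = 1/(31.0) − 1/(153) = 0.02572, so d_i1 = 38.88 cm.
The intermediate image is 38.88 cm to the right of lens 1, which is 72.9 − (38.88) = 34.02 cm to the left of lens 2, so d_o2 = +34.02 cm.
Lens 2: 1/d_i2 = 1/f₂ − 1/d_o2 = 1/(15.0) − 1/(34.02) = 0.03727, so d_i2 = 26.8 cm.
The final image is real, 26.8 cm to the right of lens 2 (overall magnification ≈ 0.20).

26.8 cm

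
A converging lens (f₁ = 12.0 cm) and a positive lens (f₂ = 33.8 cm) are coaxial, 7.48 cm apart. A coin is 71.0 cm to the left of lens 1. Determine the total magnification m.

Lens 1: 1/d_i1 = 1/(12.0) − 1/(71.0) = 0.06925, so d_i1 = 14.44 cm; m₁ = −d_i1/d_o1 = -0.2034.
d_o2 = 7.48 − (14.44) = -6.960 cm (virtual object).
Lens 2: 1/d_i2 = 1/(33.8) − 1/(-6.960) = 0.1733, so d_i2 = 5.772 cm; m₂ = −d_i2/d_o2 = +0.8292.
m = m₁·m₂ = (-0.2034)(+0.8292) = -0.169.

m = -0.169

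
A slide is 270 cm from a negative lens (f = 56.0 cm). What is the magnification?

m = +0.172

For a negative lens, f = -56.0 cm.
1/d_i = 1/f − 1/d_o = 1/(-56.00) − 1/(270) = -0.02156, so d_i = -46.38 cm.
m = −d_i/d_o = −(-46.38)/(270) = +0.172.
The image is virtual, upright and reduced, on the same side as the object.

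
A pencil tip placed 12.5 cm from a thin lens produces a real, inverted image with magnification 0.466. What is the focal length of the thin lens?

m = −d_i/d_o ⇒ d_i = −m·d_o = −(-0.466)·(12.5) = 5.825 cm.
1/f = 1/d_o + 1/d_i = 1/(12.5) + 1/(5.825) = 0.2517, so f = 3.97 cm.
Since f is positive, the thin lens is converging.

f = 3.97 cm (converging)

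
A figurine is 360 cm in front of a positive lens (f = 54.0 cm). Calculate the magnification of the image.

m = -0.176

1/d_i = 1/f − 1/d_o = 1/(54.00) − 1/(360) = 0.01574, so d_i = 63.53 cm.
m = −d_i/d_o = −(63.53)/(360) = -0.176.
The image is real, inverted and reduced, on the far side of the lens.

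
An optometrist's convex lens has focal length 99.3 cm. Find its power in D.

f = 99.3 cm = 0.993 m.
P = 1/f = 1/(0.993 m) = +1.01 D.

P = +1.01 D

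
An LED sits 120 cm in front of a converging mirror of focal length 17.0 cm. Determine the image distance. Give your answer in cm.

Mirror equation: 1/d_i = 1/f − 1/d_o = 1/(17.00) − 1/(120) = 0.05882 − 0.008333 = 0.05049, so d_i = 19.8 cm.
The image is real, inverted and reduced, in front of the mirror.

19.8 cm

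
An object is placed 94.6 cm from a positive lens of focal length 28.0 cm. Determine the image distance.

39.8 cm

Lens equation: 1/s_i = 1/f − 1/s_o = 1/(28.00) − 1/(94.6) = 0.03571 − 0.01057 = 0.02514, so s_i = 39.8 cm.
The image is real, inverted and reduced, on the far side of the lens.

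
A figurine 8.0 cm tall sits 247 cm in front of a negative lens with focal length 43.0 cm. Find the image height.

For a negative lens, f = -43.0 cm.
1/d_i = 1/f − 1/d_o = 1/(-43.00) − 1/(247) = -0.02730, so d_i = -36.62 cm.
m = −d_i/d_o = +0.1483.
|h_i| = |m|·h_o = 0.1483 × 8.0 = 1.19 cm. The image is virtual, upright and reduced, on the same side as the object.

1.19 cm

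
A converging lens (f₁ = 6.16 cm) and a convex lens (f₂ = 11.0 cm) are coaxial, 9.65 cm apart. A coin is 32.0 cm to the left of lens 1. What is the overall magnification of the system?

m = -0.292

Lens 1: 1/d_i1 = 1/(6.16) − 1/(32.0) = 0.1311, so d_i1 = 7.628 cm; m₁ = −d_i1/d_o1 = -0.2384.
d_o2 = 9.65 − (7.628) = 2.022 cm.
Lens 2: 1/d_i2 = 1/(11.0) − 1/(2.022) = -0.4037, so d_i2 = -2.477 cm; m₂ = −d_i2/d_o2 = +1.225.
m = m₁·m₂ = (-0.2384)(+1.225) = -0.292.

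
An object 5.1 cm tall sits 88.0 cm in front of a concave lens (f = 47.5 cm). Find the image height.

For a concave lens, f = -47.5 cm.
1/d_i = 1/f − 1/d_o = 1/(-47.50) − 1/(88.0) = -0.03242, so d_i = -30.85 cm.
m = −d_i/d_o = +0.3506.
|h_i| = |m|·h_o = 0.3506 × 5.1 = 1.79 cm. The image is virtual, upright and reduced, on the same side as the object.

1.79 cm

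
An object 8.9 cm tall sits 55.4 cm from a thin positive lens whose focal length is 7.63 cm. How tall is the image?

1.42 cm

1/d_i = 1/f − 1/d_o = 1/(7.630) − 1/(55.4) = 0.1130, so d_i = 8.849 cm.
m = −d_i/d_o = -0.1597.
|h_i| = |m|·h_o = 0.1597 × 8.9 = 1.42 cm. The image is real, inverted and reduced, on the far side of the lens.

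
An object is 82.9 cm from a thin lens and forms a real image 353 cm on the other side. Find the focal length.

f = 67.1 cm (converging)

Real image ⇒ d_i = +353 cm.
1/f = 1/d_o + 1/d_i = 1/(82.9) + 1/(353) = 0.01490, so f = 67.1 cm.
Since f is positive, the thin lens is converging.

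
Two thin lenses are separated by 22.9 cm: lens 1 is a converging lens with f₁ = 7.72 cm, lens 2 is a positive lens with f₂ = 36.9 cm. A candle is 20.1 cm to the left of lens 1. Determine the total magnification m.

Lens 1: 1/d_i1 = 1/(7.72) − 1/(20.1) = 0.07978, so d_i1 = 12.53 cm; m₁ = −d_i1/d_o1 = -0.6234.
d_o2 = 22.9 − (12.53) = 10.37 cm.
Lens 2: 1/d_i2 = 1/(36.9) − 1/(10.37) = -0.06933, so d_i2 = -14.42 cm; m₂ = −d_i2/d_o2 = +1.391.
m = m₁·m₂ = (-0.6234)(+1.391) = -0.867.

m = -0.867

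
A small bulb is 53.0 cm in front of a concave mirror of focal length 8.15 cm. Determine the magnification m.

1/d_i = 1/f − 1/d_o = 1/(8.150) − 1/(53.0) = 0.1038, so d_i = 9.631 cm.
m = −d_i/d_o = −(9.631)/(53.0) = -0.182.
The image is real, inverted and reduced, in front of the mirror.

m = -0.182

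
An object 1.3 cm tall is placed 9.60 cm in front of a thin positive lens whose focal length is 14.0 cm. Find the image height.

1/d_i = 1/f − 1/d_o = 1/(14.00) − 1/(9.60) = -0.03274, so d_i = -30.55 cm.
m = −d_i/d_o = +3.182.
|h_i| = |m|·h_o = 3.182 × 1.3 = 4.14 cm. The image is virtual, upright and enlarged, on the same side as the object.

4.14 cm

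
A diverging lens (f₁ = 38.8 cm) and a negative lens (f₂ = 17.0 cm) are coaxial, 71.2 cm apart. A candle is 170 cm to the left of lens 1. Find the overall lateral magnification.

m = +0.0264

f₁ = −38.8 cm (diverging).
Lens 1: 1/d_i1 = 1/(-38.8) − 1/(170) = -0.03166, so d_i1 = -31.59 cm; m₁ = −d_i1/d_o1 = +0.1858.
d_o2 = 71.2 − (-31.59) = 102.8 cm.
f₂ = −17.0 cm (diverging).
Lens 2: 1/d_i2 = 1/(-17.0) − 1/(102.8) = -0.06855, so d_i2 = -14.59 cm; m₂ = −d_i2/d_o2 = +0.1419.
m = m₁·m₂ = (+0.1858)(+0.1419) = +0.0264.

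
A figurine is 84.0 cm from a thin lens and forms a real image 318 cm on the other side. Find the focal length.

Real image ⇒ d_i = +318 cm.
1/f = 1/d_o + 1/d_i = 1/(84.0) + 1/(318) = 0.01505, so f = 66.4 cm.
Since f is positive, the thin lens is converging.

f = 66.4 cm (converging)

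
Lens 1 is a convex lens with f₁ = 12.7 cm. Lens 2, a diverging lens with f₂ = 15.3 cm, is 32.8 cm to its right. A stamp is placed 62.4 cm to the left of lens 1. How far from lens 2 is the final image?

Lens 1: 1/d_i1 = 1/f₁ − 1/d_o1 = 1/(12.7) − 1/(62.4) = 0.06271, so d_i1 = 15.95 cm.
The intermediate image is 15.95 cm to the right of lens 1, which is 32.8 − (15.95) = 16.85 cm to the left of lens 2, so d_o2 = +16.85 cm.
Lens 2 is diverging, so f₂ = −15.3 cm.
Lens 2: 1/d_i2 = 1/f₂ − 1/d_o2 = 1/(-15.3) − 1/(16.85) = -0.1247, so d_i2 = -8.02 cm.
The final image is virtual, 8.02 cm to the left of lens 2 (overall magnification ≈ -0.12).

8.02 cm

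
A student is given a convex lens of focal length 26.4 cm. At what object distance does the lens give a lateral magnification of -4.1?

m = −d_i/d_o ⇒ d_i = −m·d_o.
1/f = 1/d_o + 1/d_i = 1/d_o − 1/(m·d_o) = (1 − 1/m)/d_o, so d_o = f(1 − 1/m) = (26.40)(1 − 1/(-4.1)) = 32.8 cm.

32.8 cm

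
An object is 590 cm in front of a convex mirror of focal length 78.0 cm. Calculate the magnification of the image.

For a convex mirror, f = -78.0 cm.
1/d_i = 1/f − 1/d_o = 1/(-78.00) − 1/(590) = -0.01452, so d_i = -68.89 cm.
m = −d_i/d_o = −(-68.89)/(590) = +0.117.
The image is virtual, upright and reduced, behind the mirror.

m = +0.117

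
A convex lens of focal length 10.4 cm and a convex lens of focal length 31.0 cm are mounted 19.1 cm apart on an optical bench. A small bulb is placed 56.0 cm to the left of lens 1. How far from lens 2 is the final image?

Lens 1: 1/d_i1 = 1/f₁ − 1/d_o1 = 1/(10.4) − 1/(56.0) = 0.07830, so d_i1 = 12.77 cm.
The intermediate image is 12.77 cm to the right of lens 1, which is 19.1 − (12.77) = 6.330 cm to the left of lens 2, so d_o2 = +6.330 cm.
Lens 2: 1/d_i2 = 1/f₂ − 1/d_o2 = 1/(31.0) − 1/(6.330) = -0.1257, so d_i2 = -7.95 cm.
The final image is virtual, 7.95 cm to the left of lens 2 (overall magnification ≈ -0.29).

7.95 cm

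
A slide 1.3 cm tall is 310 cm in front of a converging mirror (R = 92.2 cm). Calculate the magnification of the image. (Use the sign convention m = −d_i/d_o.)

f = R/2 = 92.2/2 = 46.10 cm.
1/d_i = 1/f − 1/d_o = 1/(46.10) − 1/(310) = 0.01847, so d_i = 54.15 cm.
m = −d_i/d_o = −(54.15)/(310) = -0.175.
The image is real, inverted and reduced, in front of the mirror.

m = -0.175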